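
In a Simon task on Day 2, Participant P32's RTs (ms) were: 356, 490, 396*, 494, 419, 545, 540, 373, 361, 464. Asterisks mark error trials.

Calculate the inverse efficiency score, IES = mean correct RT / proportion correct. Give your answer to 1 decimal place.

499.0 ms

Correct trials (n=9): 356, 490, 494, 419, 545, 540, 373, 361, 464
Mean correct RT = 4042/9 = 449.1111 ms
Proportion correct = 9/10
IES = 449.1111 / (9/10) = 499.012 ms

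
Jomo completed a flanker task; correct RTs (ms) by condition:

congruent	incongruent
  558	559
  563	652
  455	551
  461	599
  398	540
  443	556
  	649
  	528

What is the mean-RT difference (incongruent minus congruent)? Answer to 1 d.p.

99.6 ms

M(congruent) = 2878/6 = 479.667
M(incongruent) = 4634/8 = 579.250
Difference = 579.250 − 479.667 = 99.583 ms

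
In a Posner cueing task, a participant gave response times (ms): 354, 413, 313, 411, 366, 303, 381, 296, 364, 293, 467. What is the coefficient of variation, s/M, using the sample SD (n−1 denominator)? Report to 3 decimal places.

n = 11, Σ = 3961, M = 360.0909
Σ(x−M)² = 31430.909; s = √(31430.909/10) = 56.0633
CV = 56.0633 / 360.0909 = 0.15569

0.156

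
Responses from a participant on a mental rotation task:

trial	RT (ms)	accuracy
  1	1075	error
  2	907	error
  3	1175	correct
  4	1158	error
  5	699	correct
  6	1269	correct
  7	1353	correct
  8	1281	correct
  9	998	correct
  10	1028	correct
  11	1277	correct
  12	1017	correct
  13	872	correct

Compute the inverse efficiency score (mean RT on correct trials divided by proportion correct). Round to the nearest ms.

1426 ms

Correct trials (n=10): 1175, 699, 1269, 1353, 1281, 998, 1028, 1277, 1017, 872
Mean correct RT = 10969/10 = 1096.9000 ms
Proportion correct = 10/13
IES = 1096.9000 / (10/13) = 1425.970 ms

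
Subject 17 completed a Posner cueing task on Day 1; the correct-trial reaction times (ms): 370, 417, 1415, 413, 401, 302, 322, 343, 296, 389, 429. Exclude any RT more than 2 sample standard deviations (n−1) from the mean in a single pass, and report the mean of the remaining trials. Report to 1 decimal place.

368.2 ms

n = 11, ΣRT = 5097, M = 463.364
Σ(x−M)² = 1018134.55; s = √(1018134.55/10) = 319.082
Cutoffs: 463.364 ± 2·319.082 → [-174.8, 1101.5]
Outside: 1415 → excluded.
Retained (n=10): Σ = 3682, mean = 3682/10 = 368.200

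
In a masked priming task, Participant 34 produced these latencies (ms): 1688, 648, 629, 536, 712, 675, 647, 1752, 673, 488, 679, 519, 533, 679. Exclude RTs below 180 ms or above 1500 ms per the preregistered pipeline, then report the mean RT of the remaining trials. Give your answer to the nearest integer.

Excluded: 1688, 1752
Retained (n=12): Σ = 7418
Mean = 7418/12 = 618.1667

618 ms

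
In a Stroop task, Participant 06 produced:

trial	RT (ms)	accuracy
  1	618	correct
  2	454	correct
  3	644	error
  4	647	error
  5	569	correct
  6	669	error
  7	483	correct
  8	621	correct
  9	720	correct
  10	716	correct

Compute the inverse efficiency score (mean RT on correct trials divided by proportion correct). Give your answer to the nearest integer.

853 ms

Correct trials (n=7): 618, 454, 569, 483, 621, 720, 716
Mean correct RT = 4181/7 = 597.2857 ms
Proportion correct = 7/10
IES = 597.2857 / (7/10) = 853.265 ms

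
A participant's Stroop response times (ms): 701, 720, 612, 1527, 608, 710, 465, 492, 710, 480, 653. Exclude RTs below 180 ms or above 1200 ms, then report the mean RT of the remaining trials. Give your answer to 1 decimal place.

Excluded: 1527
Retained (n=10): Σ = 6151
Mean = 6151/10 = 615.1000

615.1 ms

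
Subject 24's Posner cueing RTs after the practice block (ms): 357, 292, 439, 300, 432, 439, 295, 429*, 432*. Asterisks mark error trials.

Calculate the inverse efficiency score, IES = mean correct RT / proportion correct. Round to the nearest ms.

Correct trials (n=7): 357, 292, 439, 300, 432, 439, 295
Mean correct RT = 2554/7 = 364.8571 ms
Proportion correct = 7/9
IES = 364.8571 / (7/9) = 469.102 ms

469 ms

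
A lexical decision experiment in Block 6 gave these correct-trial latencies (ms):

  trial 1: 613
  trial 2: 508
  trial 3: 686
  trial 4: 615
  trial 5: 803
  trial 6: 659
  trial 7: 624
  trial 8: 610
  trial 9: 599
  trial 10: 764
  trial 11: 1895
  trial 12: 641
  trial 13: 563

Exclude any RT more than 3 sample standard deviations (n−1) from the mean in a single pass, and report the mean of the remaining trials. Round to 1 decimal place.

n = 13, ΣRT = 9580, M = 736.923
Σ(x−M)² = 1524868.92; s = √(1524868.92/12) = 356.472
Cutoffs: 736.923 ± 3·356.472 → [-332.5, 1806.3]
Outside: 1895 → excluded.
Retained (n=12): Σ = 7685, mean = 7685/12 = 640.417

640.4 ms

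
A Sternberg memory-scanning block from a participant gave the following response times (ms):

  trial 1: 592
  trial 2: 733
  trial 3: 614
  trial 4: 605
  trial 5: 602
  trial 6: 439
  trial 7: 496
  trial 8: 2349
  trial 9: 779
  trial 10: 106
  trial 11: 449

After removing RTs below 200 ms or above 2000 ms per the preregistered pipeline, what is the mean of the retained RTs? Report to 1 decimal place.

Excluded: 106, 2349
Retained (n=9): Σ = 5309
Mean = 5309/9 = 589.8889

589.9 ms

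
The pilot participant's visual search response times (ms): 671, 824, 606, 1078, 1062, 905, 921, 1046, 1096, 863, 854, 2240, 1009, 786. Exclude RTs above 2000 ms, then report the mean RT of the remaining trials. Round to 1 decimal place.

Excluded: 2240
Retained (n=13): Σ = 11721
Mean = 11721/13 = 901.6154

901.6 ms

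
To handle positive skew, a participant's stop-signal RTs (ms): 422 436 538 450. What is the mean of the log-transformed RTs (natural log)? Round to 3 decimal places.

ln(RT): 6.0450, 6.0776, 6.2879, 6.1092
Σ ln(RT) = 24.5198
Mean = 24.5198/4 = 6.12994

6.130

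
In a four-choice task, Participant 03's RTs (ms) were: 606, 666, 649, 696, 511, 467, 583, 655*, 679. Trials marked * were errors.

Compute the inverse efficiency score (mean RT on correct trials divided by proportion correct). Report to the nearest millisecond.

683 ms

Correct trials (n=8): 606, 666, 649, 696, 511, 467, 583, 679
Mean correct RT = 4857/8 = 607.1250 ms
Proportion correct = 8/9
IES = 607.1250 / (8/9) = 683.016 ms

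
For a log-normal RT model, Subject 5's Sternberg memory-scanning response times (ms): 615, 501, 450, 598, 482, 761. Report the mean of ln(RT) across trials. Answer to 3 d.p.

ln(RT): 6.4216, 6.2166, 6.1092, 6.3936, 6.1779, 6.6346
Σ ln(RT) = 37.9536
Mean = 37.9536/6 = 6.32561

6.326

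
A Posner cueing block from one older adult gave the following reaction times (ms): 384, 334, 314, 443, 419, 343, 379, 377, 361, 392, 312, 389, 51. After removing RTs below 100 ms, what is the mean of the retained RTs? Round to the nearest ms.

Excluded: 51
Retained (n=12): Σ = 4447
Mean = 4447/12 = 370.5833

371 ms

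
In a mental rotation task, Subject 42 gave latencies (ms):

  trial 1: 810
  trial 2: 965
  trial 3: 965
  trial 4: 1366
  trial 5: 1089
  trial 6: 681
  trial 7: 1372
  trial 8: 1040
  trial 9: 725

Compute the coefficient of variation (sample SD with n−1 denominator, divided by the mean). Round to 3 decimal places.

0.249

n = 9, Σ = 9013, M = 1001.4444
Σ(x−M)² = 497778.222; s = √(497778.222/8) = 249.4439
CV = 249.4439 / 1001.4444 = 0.24908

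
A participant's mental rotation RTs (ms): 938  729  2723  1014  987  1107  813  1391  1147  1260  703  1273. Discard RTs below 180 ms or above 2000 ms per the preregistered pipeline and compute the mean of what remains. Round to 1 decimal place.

1032.9 ms

Excluded: 2723
Retained (n=11): Σ = 11362
Mean = 11362/11 = 1032.9091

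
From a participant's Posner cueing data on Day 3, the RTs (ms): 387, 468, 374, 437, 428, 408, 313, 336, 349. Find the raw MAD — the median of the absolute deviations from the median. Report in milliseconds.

Sorted: 313, 336, 349, 374, 387, 408, 428, 437, 468 → median = 387
|x − 387|: 0, 81, 13, 50, 41, 21, 74, 51, 38
Sorted deviations: 0, 13, 21, 38, 41, 50, 51, 74, 81 → MAD = 41

41 ms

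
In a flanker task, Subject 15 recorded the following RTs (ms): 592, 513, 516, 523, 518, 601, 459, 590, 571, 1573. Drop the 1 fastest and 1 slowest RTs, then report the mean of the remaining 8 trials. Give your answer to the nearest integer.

553 ms

Sorted: 459, 513, 516, 518, 523, 571, 590, 592, 601, 1573
Drop lowest 1 (459) and highest 1 (1573)
Remaining (n=8): Σ = 4424, mean = 4424/8 = 553.000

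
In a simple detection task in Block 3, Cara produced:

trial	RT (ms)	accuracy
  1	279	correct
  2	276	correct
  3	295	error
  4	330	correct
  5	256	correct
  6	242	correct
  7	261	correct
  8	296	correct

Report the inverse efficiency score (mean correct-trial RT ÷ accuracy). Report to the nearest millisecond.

Correct trials (n=7): 279, 276, 330, 256, 242, 261, 296
Mean correct RT = 1940/7 = 277.1429 ms
Proportion correct = 7/8
IES = 277.1429 / (7/8) = 316.735 ms

317 ms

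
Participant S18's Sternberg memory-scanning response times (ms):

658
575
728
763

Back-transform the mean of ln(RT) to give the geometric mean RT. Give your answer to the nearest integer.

677 ms

ln(RT): 6.4892, 6.3544, 6.5903, 6.6373
Mean ln(RT) = 26.0711/4 = 6.51778
Geometric mean = exp(6.51778) = 677.08 ms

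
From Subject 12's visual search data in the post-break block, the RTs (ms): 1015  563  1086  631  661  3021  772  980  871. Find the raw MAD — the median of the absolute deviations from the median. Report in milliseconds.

210 ms

Sorted: 563, 631, 661, 772, 871, 980, 1015, 1086, 3021 → median = 871
|x − 871|: 144, 308, 215, 240, 210, 2150, 99, 109, 0
Sorted deviations: 0, 99, 109, 144, 210, 215, 240, 308, 2150 → MAD = 210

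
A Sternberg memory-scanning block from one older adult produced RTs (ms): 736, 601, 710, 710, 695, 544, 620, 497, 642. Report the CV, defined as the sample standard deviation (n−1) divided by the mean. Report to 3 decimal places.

0.128

n = 9, Σ = 5755, M = 639.4444
Σ(x−M)² = 53628.222; s = √(53628.222/8) = 81.8751
CV = 81.8751 / 639.4444 = 0.12804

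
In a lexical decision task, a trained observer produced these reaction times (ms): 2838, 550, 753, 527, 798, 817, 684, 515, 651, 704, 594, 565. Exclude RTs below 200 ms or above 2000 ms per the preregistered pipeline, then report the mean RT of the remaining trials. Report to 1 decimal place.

Excluded: 2838
Retained (n=11): Σ = 7158
Mean = 7158/11 = 650.7273

650.7 ms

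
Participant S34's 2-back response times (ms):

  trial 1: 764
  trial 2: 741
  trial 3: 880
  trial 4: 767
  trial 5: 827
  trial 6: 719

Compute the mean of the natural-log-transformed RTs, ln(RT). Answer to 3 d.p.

ln(RT): 6.6386, 6.6080, 6.7799, 6.6425, 6.7178, 6.5779
Σ ln(RT) = 39.9646
Mean = 39.9646/6 = 6.66077

6.661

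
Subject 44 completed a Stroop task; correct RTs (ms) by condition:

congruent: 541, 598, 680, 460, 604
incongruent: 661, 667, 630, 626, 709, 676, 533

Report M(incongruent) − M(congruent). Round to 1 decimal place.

66.5 ms

M(congruent) = 2883/5 = 576.600
M(incongruent) = 4502/7 = 643.143
Difference = 643.143 − 576.600 = 66.543 ms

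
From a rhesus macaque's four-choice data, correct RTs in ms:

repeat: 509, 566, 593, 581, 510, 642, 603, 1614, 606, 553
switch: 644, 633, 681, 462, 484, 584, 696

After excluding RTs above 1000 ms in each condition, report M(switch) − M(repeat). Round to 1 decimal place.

24.0 ms

repeat: exclude 1614
M(repeat) = 5163/9 = 573.667
M(switch) = 4184/7 = 597.714
Difference = 597.714 − 573.667 = 24.048 ms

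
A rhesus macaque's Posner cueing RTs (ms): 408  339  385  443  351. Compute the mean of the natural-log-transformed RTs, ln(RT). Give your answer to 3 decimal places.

5.949

ln(RT): 6.0113, 5.8260, 5.9532, 6.0936, 5.8608
Σ ln(RT) = 29.7449
Mean = 29.7449/5 = 5.94897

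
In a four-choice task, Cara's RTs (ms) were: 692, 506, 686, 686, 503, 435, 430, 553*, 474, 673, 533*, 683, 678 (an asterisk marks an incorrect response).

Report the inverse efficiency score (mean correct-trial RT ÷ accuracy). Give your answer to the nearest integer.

Correct trials (n=11): 692, 506, 686, 686, 503, 435, 430, 474, 673, 683, 678
Mean correct RT = 6446/11 = 586.0000 ms
Proportion correct = 11/13
IES = 586.0000 / (11/13) = 692.545 ms

693 ms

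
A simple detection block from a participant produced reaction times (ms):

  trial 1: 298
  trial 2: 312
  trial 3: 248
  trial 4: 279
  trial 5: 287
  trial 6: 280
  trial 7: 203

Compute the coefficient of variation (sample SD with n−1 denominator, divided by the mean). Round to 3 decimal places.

0.134

n = 7, Σ = 1907, M = 272.4286
Σ(x−M)² = 7949.714; s = √(7949.714/6) = 36.3999
CV = 36.3999 / 272.4286 = 0.13361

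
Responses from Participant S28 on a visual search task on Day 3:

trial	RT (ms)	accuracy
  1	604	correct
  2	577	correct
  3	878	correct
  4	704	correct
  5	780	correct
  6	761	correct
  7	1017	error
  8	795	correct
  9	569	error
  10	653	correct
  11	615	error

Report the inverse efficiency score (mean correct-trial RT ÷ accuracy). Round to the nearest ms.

Correct trials (n=8): 604, 577, 878, 704, 780, 761, 795, 653
Mean correct RT = 5752/8 = 719.0000 ms
Proportion correct = 8/11
IES = 719.0000 / (8/11) = 988.625 ms

989 ms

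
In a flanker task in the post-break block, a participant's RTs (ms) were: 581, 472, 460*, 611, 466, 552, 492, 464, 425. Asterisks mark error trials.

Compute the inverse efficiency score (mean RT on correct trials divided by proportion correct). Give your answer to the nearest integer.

571 ms

Correct trials (n=8): 581, 472, 611, 466, 552, 492, 464, 425
Mean correct RT = 4063/8 = 507.8750 ms
Proportion correct = 8/9
IES = 507.8750 / (8/9) = 571.359 ms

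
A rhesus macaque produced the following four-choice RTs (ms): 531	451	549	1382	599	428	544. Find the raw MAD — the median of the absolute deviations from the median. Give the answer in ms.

Sorted: 428, 451, 531, 544, 549, 599, 1382 → median = 544
|x − 544|: 13, 93, 5, 838, 55, 116, 0
Sorted deviations: 0, 5, 13, 55, 93, 116, 838 → MAD = 55

55 ms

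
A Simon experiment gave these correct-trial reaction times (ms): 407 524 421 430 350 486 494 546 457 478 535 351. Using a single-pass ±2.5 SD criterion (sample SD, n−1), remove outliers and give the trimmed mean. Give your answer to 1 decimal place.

456.6 ms

n = 12, ΣRT = 5479, M = 456.583
Σ(x−M)² = 48352.92; s = √(48352.92/11) = 66.300
Cutoffs: 456.583 ± 2.5·66.300 → [290.8, 622.3]
No RTs fall outside the cutoffs; all 12 retained. Mean = 5479/12 = 456.583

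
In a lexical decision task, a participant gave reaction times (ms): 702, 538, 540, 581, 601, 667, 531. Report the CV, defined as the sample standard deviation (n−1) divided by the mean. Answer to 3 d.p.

0.113

n = 7, Σ = 4160, M = 594.2857
Σ(x−M)² = 27231.429; s = √(27231.429/6) = 67.3689
CV = 67.3689 / 594.2857 = 0.11336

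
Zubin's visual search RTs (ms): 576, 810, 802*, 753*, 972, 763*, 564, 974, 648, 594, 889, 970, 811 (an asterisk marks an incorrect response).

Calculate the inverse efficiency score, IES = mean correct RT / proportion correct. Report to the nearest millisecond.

Correct trials (n=10): 576, 810, 972, 564, 974, 648, 594, 889, 970, 811
Mean correct RT = 7808/10 = 780.8000 ms
Proportion correct = 10/13
IES = 780.8000 / (10/13) = 1015.040 ms

1015 ms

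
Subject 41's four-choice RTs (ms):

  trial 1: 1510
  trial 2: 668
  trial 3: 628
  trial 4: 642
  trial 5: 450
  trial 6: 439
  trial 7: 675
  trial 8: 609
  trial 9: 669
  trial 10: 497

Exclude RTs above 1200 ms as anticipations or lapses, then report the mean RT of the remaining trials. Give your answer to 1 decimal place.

Excluded: 1510
Retained (n=9): Σ = 5277
Mean = 5277/9 = 586.3333

586.3 ms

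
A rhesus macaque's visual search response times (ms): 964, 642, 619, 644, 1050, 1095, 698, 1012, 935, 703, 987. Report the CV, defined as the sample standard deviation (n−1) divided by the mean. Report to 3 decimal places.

n = 11, Σ = 9349, M = 849.9091
Σ(x−M)² = 349032.909; s = √(349032.909/10) = 186.8242
CV = 186.8242 / 849.9091 = 0.21982

0.220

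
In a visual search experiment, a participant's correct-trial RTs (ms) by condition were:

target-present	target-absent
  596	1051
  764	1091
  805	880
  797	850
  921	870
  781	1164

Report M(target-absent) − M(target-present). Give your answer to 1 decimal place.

M(target-present) = 4664/6 = 777.333
M(target-absent) = 5906/6 = 984.333
Difference = 984.333 − 777.333 = 207.000 ms

207.0 ms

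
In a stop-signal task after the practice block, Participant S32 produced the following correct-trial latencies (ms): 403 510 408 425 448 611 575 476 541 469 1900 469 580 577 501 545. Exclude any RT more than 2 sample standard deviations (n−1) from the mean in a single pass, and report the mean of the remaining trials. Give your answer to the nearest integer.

503 ms

n = 16, ΣRT = 9438, M = 589.875
Σ(x−M)² = 1893541.75; s = √(1893541.75/15) = 355.297
Cutoffs: 589.875 ± 2·355.297 → [-120.7, 1300.5]
Outside: 1900 → excluded.
Retained (n=15): Σ = 7538, mean = 7538/15 = 502.533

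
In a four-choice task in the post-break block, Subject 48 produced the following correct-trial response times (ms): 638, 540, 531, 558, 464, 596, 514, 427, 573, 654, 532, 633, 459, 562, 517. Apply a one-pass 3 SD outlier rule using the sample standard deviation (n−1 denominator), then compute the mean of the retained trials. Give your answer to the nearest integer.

547 ms

n = 15, ΣRT = 8198, M = 546.533
Σ(x−M)² = 62097.73; s = √(62097.73/14) = 66.600
Cutoffs: 546.533 ± 3·66.600 → [346.7, 746.3]
No RTs fall outside the cutoffs; all 15 retained. Mean = 8198/15 = 546.533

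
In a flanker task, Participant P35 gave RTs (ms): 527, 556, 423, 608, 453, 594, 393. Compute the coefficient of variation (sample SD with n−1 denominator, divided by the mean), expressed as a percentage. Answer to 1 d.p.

16.8%

n = 7, Σ = 3554, M = 507.7143
Σ(x−M)² = 43535.429; s = √(43535.429/6) = 85.1816
CV = 85.1816 / 507.7143 = 0.16777 = 16.777%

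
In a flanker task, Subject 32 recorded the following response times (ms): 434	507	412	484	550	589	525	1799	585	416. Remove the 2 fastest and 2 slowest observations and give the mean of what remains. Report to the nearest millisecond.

Sorted: 412, 416, 434, 484, 507, 525, 550, 585, 589, 1799
Drop lowest 2 (412, 416) and highest 2 (589, 1799)
Remaining (n=6): Σ = 3085, mean = 3085/6 = 514.167

514 ms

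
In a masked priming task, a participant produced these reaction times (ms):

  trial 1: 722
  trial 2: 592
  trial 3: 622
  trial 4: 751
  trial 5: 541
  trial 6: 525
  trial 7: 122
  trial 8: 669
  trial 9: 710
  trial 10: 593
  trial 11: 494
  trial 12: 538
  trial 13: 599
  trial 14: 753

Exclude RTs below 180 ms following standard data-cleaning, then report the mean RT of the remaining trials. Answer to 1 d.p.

Excluded: 122
Retained (n=13): Σ = 8109
Mean = 8109/13 = 623.7692

623.8 ms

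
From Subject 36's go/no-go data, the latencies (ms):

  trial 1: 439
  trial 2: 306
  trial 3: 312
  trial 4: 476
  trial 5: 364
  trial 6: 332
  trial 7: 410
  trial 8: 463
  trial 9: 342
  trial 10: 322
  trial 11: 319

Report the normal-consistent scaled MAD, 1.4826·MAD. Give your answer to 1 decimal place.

44.5 ms

Sorted: 306, 312, 319, 322, 332, 342, 364, 410, 439, 463, 476 → median = 342
|x − 342| sorted: 0, 10, 20, 22, 23, 30, 36, 68, 97, 121, 134 → MAD = 30
Robust SD ≈ 1.4826 × 30 = 44.478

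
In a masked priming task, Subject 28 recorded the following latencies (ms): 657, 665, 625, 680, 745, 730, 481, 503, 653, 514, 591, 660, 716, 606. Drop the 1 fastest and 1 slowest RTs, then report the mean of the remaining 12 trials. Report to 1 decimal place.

633.3 ms

Sorted: 481, 503, 514, 591, 606, 625, 653, 657, 660, 665, 680, 716, 730, 745
Drop lowest 1 (481) and highest 1 (745)
Remaining (n=12): Σ = 7600, mean = 7600/12 = 633.333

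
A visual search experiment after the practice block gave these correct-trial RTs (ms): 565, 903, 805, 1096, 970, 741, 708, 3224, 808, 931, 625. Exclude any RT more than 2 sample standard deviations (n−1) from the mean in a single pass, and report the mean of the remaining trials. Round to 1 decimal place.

815.2 ms

n = 11, ΣRT = 11376, M = 1034.182
Σ(x−M)² = 5514693.64; s = √(5514693.64/10) = 742.610
Cutoffs: 1034.182 ± 2·742.610 → [-451.0, 2519.4]
Outside: 3224 → excluded.
Retained (n=10): Σ = 8152, mean = 8152/10 = 815.200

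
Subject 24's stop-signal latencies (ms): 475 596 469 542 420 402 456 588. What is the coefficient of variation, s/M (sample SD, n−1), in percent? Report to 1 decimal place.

14.9%

n = 8, Σ = 3948, M = 493.5000
Σ(x−M)² = 37912.000; s = √(37912.000/7) = 73.5935
CV = 73.5935 / 493.5000 = 0.14913 = 14.913%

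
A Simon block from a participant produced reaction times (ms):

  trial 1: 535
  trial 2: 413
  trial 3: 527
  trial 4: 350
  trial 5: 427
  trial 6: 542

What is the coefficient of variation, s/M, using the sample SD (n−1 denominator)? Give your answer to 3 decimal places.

n = 6, Σ = 2794, M = 465.6667
Σ(x−M)² = 32043.333; s = √(32043.333/5) = 80.0541
CV = 80.0541 / 465.6667 = 0.17191

0.172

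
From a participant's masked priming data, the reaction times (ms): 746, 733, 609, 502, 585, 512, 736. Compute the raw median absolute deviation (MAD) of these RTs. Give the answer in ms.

107 ms

Sorted: 502, 512, 585, 609, 733, 736, 746 → median = 609
|x − 609|: 137, 124, 0, 107, 24, 97, 127
Sorted deviations: 0, 24, 97, 107, 124, 127, 137 → MAD = 107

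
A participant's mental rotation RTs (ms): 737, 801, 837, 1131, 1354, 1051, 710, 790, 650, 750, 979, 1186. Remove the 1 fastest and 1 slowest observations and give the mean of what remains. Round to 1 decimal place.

897.2 ms

Sorted: 650, 710, 737, 750, 790, 801, 837, 979, 1051, 1131, 1186, 1354
Drop lowest 1 (650) and highest 1 (1354)
Remaining (n=10): Σ = 8972, mean = 8972/10 = 897.200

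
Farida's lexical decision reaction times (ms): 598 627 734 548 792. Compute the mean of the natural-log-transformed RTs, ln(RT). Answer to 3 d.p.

ln(RT): 6.3936, 6.4409, 6.5985, 6.3063, 6.6746
Σ ln(RT) = 32.4139
Mean = 32.4139/5 = 6.48278

6.483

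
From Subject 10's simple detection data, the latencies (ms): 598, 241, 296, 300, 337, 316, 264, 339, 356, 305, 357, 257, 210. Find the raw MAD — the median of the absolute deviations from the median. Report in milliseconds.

Sorted: 210, 241, 257, 264, 296, 300, 305, 316, 337, 339, 356, 357, 598 → median = 305
|x − 305|: 293, 64, 9, 5, 32, 11, 41, 34, 51, 0, 52, 48, 95
Sorted deviations: 0, 5, 9, 11, 32, 34, 41, 48, 51, 52, 64, 95, 293 → MAD = 41

41 ms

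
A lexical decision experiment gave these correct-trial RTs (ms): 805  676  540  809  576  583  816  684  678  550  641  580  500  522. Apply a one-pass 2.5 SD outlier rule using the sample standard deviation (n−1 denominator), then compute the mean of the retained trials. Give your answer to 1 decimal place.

640.0 ms

n = 14, ΣRT = 8960, M = 640.000
Σ(x−M)² = 154008.00; s = √(154008.00/13) = 108.843
Cutoffs: 640.000 ± 2.5·108.843 → [367.9, 912.1]
No RTs fall outside the cutoffs; all 14 retained. Mean = 8960/14 = 640.000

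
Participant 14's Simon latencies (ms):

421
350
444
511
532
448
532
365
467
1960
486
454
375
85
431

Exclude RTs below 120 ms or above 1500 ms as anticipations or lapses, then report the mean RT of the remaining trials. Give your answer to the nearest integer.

Excluded: 85, 1960
Retained (n=13): Σ = 5816
Mean = 5816/13 = 447.3846

447 ms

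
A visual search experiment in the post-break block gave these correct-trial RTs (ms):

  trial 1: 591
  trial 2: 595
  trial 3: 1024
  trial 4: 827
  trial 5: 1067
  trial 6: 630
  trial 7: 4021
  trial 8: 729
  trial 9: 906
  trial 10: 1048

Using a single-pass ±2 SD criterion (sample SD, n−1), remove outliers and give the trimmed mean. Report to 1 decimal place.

824.1 ms

n = 10, ΣRT = 11438, M = 1143.800
Σ(x−M)² = 9507437.60; s = √(9507437.60/9) = 1027.804
Cutoffs: 1143.800 ± 2·1027.804 → [-911.8, 3199.4]
Outside: 4021 → excluded.
Retained (n=9): Σ = 7417, mean = 7417/9 = 824.111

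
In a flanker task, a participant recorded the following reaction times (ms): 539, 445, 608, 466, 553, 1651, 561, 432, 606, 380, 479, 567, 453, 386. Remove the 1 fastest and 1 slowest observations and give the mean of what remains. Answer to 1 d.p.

Sorted: 380, 386, 432, 445, 453, 466, 479, 539, 553, 561, 567, 606, 608, 1651
Drop lowest 1 (380) and highest 1 (1651)
Remaining (n=12): Σ = 6095, mean = 6095/12 = 507.917

507.9 ms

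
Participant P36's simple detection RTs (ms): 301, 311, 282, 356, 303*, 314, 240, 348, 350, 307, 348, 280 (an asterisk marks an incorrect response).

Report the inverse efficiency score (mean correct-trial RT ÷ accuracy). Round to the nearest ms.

Correct trials (n=11): 301, 311, 282, 356, 314, 240, 348, 350, 307, 348, 280
Mean correct RT = 3437/11 = 312.4545 ms
Proportion correct = 11/12
IES = 312.4545 / (11/12) = 340.860 ms

341 ms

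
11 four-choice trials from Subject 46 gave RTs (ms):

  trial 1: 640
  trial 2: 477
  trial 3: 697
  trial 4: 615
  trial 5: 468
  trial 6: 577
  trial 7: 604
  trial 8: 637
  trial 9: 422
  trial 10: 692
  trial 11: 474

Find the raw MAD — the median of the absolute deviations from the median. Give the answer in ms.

88 ms

Sorted: 422, 468, 474, 477, 577, 604, 615, 637, 640, 692, 697 → median = 604
|x − 604|: 36, 127, 93, 11, 136, 27, 0, 33, 182, 88, 130
Sorted deviations: 0, 11, 27, 33, 36, 88, 93, 127, 130, 136, 182 → MAD = 88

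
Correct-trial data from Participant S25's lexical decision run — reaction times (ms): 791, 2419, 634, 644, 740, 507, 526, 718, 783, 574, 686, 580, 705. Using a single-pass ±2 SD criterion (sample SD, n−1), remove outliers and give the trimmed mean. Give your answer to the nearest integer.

657 ms

n = 13, ΣRT = 10307, M = 792.846
Σ(x−M)² = 2965503.69; s = √(2965503.69/12) = 497.117
Cutoffs: 792.846 ± 2·497.117 → [-201.4, 1787.1]
Outside: 2419 → excluded.
Retained (n=12): Σ = 7888, mean = 7888/12 = 657.333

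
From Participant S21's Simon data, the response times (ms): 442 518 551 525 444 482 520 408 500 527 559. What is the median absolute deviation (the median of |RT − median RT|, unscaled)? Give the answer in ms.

33 ms

Sorted: 408, 442, 444, 482, 500, 518, 520, 525, 527, 551, 559 → median = 518
|x − 518|: 76, 0, 33, 7, 74, 36, 2, 110, 18, 9, 41
Sorted deviations: 0, 2, 7, 9, 18, 33, 36, 41, 74, 76, 110 → MAD = 33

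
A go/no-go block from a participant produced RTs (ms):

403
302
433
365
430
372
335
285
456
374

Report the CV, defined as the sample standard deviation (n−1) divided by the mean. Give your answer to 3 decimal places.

n = 10, Σ = 3755, M = 375.5000
Σ(x−M)² = 28870.500; s = √(28870.500/9) = 56.6377
CV = 56.6377 / 375.5000 = 0.15083

0.151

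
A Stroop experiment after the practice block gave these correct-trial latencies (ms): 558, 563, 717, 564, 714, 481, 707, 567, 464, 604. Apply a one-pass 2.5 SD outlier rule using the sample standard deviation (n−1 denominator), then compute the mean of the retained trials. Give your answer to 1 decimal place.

593.9 ms

n = 10, ΣRT = 5939, M = 593.900
Σ(x−M)² = 75952.90; s = √(75952.90/9) = 91.865
Cutoffs: 593.900 ± 2.5·91.865 → [364.2, 823.6]
No RTs fall outside the cutoffs; all 10 retained. Mean = 5939/10 = 593.900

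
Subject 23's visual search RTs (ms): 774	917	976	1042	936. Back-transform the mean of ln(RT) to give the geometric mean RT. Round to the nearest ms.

925 ms

ln(RT): 6.6516, 6.8211, 6.8835, 6.9489, 6.8416
Mean ln(RT) = 34.1467/5 = 6.82933
Geometric mean = exp(6.82933) = 924.57 ms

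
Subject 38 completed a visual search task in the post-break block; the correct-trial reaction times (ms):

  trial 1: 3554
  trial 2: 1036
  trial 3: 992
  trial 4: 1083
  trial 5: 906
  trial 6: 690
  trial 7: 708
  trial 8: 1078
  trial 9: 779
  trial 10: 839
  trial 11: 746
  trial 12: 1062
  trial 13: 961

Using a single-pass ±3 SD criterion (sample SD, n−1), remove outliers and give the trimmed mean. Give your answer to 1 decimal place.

n = 13, ΣRT = 14434, M = 1110.308
Σ(x−M)² = 6713910.77; s = √(6713910.77/12) = 747.992
Cutoffs: 1110.308 ± 3·747.992 → [-1133.7, 3354.3]
Outside: 3554 → excluded.
Retained (n=12): Σ = 10880, mean = 10880/12 = 906.667

906.7 ms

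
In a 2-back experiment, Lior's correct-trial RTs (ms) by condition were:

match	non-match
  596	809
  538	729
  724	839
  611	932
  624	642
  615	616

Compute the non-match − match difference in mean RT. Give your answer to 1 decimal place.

M(match) = 3708/6 = 618.000
M(non-match) = 4567/6 = 761.167
Difference = 761.167 − 618.000 = 143.167 ms

143.2 ms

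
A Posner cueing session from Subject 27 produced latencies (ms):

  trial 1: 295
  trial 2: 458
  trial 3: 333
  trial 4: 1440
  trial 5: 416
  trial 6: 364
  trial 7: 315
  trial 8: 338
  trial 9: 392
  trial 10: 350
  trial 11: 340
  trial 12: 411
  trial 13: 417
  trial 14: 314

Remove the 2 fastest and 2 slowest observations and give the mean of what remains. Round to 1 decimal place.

367.6 ms

Sorted: 295, 314, 315, 333, 338, 340, 350, 364, 392, 411, 416, 417, 458, 1440
Drop lowest 2 (295, 314) and highest 2 (458, 1440)
Remaining (n=10): Σ = 3676, mean = 3676/10 = 367.600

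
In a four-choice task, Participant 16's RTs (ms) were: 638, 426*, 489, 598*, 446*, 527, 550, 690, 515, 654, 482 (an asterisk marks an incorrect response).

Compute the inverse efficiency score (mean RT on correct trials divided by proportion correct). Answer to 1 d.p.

Correct trials (n=8): 638, 489, 527, 550, 690, 515, 654, 482
Mean correct RT = 4545/8 = 568.1250 ms
Proportion correct = 8/11
IES = 568.1250 / (8/11) = 781.172 ms

781.2 ms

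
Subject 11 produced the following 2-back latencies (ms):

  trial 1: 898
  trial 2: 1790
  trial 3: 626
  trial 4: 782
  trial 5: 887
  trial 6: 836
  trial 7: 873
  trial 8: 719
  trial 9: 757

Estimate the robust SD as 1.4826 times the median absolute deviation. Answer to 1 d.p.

Sorted: 626, 719, 757, 782, 836, 873, 887, 898, 1790 → median = 836
|x − 836| sorted: 0, 37, 51, 54, 62, 79, 117, 210, 954 → MAD = 62
Robust SD ≈ 1.4826 × 62 = 91.921

91.9 ms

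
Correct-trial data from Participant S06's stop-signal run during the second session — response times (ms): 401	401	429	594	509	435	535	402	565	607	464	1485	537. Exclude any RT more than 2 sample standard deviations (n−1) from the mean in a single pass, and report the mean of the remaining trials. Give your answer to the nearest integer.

n = 13, ΣRT = 7364, M = 566.462
Σ(x−M)² = 979755.23; s = √(979755.23/12) = 285.738
Cutoffs: 566.462 ± 2·285.738 → [-5.0, 1137.9]
Outside: 1485 → excluded.
Retained (n=12): Σ = 5879, mean = 5879/12 = 489.917

490 ms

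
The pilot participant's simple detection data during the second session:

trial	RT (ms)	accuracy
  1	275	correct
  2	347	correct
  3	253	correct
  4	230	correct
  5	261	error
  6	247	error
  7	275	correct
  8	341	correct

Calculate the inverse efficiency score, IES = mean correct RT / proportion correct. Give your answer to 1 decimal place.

382.4 ms

Correct trials (n=6): 275, 347, 253, 230, 275, 341
Mean correct RT = 1721/6 = 286.8333 ms
Proportion correct = 6/8
IES = 286.8333 / (6/8) = 382.444 ms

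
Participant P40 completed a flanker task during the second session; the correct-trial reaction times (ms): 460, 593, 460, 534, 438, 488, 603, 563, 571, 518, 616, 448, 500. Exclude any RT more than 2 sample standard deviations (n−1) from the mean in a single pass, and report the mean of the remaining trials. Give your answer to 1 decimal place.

522.5 ms

n = 13, ΣRT = 6792, M = 522.462
Σ(x−M)² = 46537.23; s = √(46537.23/12) = 62.274
Cutoffs: 522.462 ± 2·62.274 → [397.9, 647.0]
No RTs fall outside the cutoffs; all 13 retained. Mean = 6792/13 = 522.462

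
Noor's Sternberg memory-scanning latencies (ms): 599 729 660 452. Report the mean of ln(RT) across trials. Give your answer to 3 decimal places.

6.398

ln(RT): 6.3953, 6.5917, 6.4922, 6.1137
Σ ln(RT) = 25.5929
Mean = 25.5929/4 = 6.39821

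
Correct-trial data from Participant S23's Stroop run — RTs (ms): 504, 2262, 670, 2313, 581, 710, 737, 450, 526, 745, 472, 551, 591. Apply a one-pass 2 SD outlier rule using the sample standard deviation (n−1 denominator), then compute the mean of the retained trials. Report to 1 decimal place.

594.3 ms

n = 13, ΣRT = 11112, M = 854.769
Σ(x−M)² = 4966030.31; s = √(4966030.31/12) = 643.301
Cutoffs: 854.769 ± 2·643.301 → [-431.8, 2141.4]
Outside: 2262, 2313 → excluded.
Retained (n=11): Σ = 6537, mean = 6537/11 = 594.273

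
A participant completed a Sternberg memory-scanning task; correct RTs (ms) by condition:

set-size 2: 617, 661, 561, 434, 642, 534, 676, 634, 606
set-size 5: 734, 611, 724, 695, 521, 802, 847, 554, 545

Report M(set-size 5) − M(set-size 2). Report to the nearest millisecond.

74 ms

M(set-size 2) = 5365/9 = 596.111
M(set-size 5) = 6033/9 = 670.333
Difference = 670.333 − 596.111 = 74.222 ms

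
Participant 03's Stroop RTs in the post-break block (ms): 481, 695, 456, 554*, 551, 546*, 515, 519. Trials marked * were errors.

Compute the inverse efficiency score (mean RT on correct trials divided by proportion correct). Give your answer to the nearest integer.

Correct trials (n=6): 481, 695, 456, 551, 515, 519
Mean correct RT = 3217/6 = 536.1667 ms
Proportion correct = 6/8
IES = 536.1667 / (6/8) = 714.889 ms

715 ms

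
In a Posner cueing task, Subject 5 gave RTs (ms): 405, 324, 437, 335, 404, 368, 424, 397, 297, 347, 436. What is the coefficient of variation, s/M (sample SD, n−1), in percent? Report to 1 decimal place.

12.7%

n = 11, Σ = 4174, M = 379.4545
Σ(x−M)² = 23090.727; s = √(23090.727/10) = 48.0528
CV = 48.0528 / 379.4545 = 0.12664 = 12.664%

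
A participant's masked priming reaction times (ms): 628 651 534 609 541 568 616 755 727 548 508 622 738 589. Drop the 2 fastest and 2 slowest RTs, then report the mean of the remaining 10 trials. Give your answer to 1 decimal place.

609.9 ms

Sorted: 508, 534, 541, 548, 568, 589, 609, 616, 622, 628, 651, 727, 738, 755
Drop lowest 2 (508, 534) and highest 2 (738, 755)
Remaining (n=10): Σ = 6099, mean = 6099/10 = 609.900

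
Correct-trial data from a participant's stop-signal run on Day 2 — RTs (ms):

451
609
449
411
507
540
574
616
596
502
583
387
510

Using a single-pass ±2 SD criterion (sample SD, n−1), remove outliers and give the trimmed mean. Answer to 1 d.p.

518.1 ms

n = 13, ΣRT = 6735, M = 518.077
Σ(x−M)² = 70114.92; s = √(70114.92/12) = 76.439
Cutoffs: 518.077 ± 2·76.439 → [365.2, 671.0]
No RTs fall outside the cutoffs; all 13 retained. Mean = 6735/13 = 518.077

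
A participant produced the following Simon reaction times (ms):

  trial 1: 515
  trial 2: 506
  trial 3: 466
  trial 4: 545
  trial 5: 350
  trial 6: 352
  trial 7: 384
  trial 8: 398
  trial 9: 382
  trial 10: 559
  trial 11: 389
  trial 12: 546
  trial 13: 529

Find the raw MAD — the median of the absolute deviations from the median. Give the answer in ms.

79 ms

Sorted: 350, 352, 382, 384, 389, 398, 466, 506, 515, 529, 545, 546, 559 → median = 466
|x − 466|: 49, 40, 0, 79, 116, 114, 82, 68, 84, 93, 77, 80, 63
Sorted deviations: 0, 40, 49, 63, 68, 77, 79, 80, 82, 84, 93, 114, 116 → MAD = 79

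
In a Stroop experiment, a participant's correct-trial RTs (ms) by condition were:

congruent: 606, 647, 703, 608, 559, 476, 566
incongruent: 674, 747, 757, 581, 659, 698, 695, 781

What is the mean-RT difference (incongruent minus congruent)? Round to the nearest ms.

104 ms

M(congruent) = 4165/7 = 595.000
M(incongruent) = 5592/8 = 699.000
Difference = 699.000 − 595.000 = 104.000 ms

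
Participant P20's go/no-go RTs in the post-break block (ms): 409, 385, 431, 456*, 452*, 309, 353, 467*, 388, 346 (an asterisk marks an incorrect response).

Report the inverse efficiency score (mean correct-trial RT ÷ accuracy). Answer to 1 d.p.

Correct trials (n=7): 409, 385, 431, 309, 353, 388, 346
Mean correct RT = 2621/7 = 374.4286 ms
Proportion correct = 7/10
IES = 374.4286 / (7/10) = 534.898 ms

534.9 ms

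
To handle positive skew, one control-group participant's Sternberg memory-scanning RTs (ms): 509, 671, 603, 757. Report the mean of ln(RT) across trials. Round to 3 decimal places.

ln(RT): 6.2324, 6.5088, 6.4019, 6.6294
Σ ln(RT) = 25.7725
Mean = 25.7725/4 = 6.44312

6.443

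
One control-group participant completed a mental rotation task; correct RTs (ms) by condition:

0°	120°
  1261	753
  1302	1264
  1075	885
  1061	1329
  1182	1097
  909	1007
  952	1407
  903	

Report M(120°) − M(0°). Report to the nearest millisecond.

M(0°) = 8645/8 = 1080.625
M(120°) = 7742/7 = 1106.000
Difference = 1106.000 − 1080.625 = 25.375 ms

25 ms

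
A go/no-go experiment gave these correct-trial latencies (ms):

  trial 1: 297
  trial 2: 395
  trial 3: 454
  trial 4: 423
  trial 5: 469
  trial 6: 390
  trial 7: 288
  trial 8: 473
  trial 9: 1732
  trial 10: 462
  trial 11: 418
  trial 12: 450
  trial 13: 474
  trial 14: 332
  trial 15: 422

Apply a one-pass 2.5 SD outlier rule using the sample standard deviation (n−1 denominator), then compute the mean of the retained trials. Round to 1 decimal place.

410.5 ms

n = 15, ΣRT = 7479, M = 498.600
Σ(x−M)² = 1682459.60; s = √(1682459.60/14) = 346.664
Cutoffs: 498.600 ± 2.5·346.664 → [-368.1, 1365.3]
Outside: 1732 → excluded.
Retained (n=14): Σ = 5747, mean = 5747/14 = 410.500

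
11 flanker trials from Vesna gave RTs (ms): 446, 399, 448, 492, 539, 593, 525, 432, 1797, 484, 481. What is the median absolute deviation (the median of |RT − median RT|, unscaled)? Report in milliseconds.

41 ms

Sorted: 399, 432, 446, 448, 481, 484, 492, 525, 539, 593, 1797 → median = 484
|x − 484|: 38, 85, 36, 8, 55, 109, 41, 52, 1313, 0, 3
Sorted deviations: 0, 3, 8, 36, 38, 41, 52, 55, 85, 109, 1313 → MAD = 41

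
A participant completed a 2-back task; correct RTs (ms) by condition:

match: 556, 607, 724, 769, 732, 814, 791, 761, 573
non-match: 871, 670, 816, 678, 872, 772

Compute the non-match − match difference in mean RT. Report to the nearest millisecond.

M(match) = 6327/9 = 703.000
M(non-match) = 4679/6 = 779.833
Difference = 779.833 − 703.000 = 76.833 ms

77 ms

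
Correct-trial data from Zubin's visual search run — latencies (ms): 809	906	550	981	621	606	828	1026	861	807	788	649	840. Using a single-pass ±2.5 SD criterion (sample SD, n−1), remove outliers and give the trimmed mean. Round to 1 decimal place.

n = 13, ΣRT = 10272, M = 790.154
Σ(x−M)² = 255169.69; s = √(255169.69/12) = 145.822
Cutoffs: 790.154 ± 2.5·145.822 → [425.6, 1154.7]
No RTs fall outside the cutoffs; all 13 retained. Mean = 10272/13 = 790.154

790.2 ms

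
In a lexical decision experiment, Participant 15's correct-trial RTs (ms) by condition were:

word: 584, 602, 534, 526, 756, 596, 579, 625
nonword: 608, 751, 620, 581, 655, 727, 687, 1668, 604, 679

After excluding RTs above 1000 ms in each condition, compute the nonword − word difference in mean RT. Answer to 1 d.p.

nonword: exclude 1668
M(word) = 4802/8 = 600.250
M(nonword) = 5912/9 = 656.889
Difference = 656.889 − 600.250 = 56.639 ms

56.6 ms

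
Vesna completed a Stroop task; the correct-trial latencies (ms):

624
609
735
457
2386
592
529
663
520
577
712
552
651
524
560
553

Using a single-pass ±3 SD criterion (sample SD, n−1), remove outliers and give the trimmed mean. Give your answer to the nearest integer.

n = 16, ΣRT = 11244, M = 702.750
Σ(x−M)² = 3103243.00; s = √(3103243.00/15) = 454.844
Cutoffs: 702.750 ± 3·454.844 → [-661.8, 2067.3]
Outside: 2386 → excluded.
Retained (n=15): Σ = 8858, mean = 8858/15 = 590.533

591 ms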